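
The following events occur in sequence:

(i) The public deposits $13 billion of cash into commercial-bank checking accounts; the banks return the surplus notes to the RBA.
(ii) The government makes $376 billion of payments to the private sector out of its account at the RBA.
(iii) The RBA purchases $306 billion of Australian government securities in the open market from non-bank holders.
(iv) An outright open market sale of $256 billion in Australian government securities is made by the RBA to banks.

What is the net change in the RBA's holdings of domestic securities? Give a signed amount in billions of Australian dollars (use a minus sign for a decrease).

Currency deposit $13 billion: the RBA's securities portfolio is untouched → 0.
Government spending $376 billion: the RBA's securities portfolio is untouched → 0.
Asset purchase (from non-banks) $306 billion: securities added to the RBA's portfolio → +$306B.
OMO sale (to banks) $256 billion: securities removed from the RBA's portfolio → −$256B.
Net: 0 + 0 + 306 − 256 = +$50 billion.

+$50 billion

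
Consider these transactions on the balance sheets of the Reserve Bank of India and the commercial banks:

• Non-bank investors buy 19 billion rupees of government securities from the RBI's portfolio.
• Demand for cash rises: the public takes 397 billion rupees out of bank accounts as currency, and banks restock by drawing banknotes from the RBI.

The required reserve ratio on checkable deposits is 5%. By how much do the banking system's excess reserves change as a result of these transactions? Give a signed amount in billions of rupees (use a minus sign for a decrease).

Asset sale (to non-banks) 19 billion rupees: reserves −19B, deposits −19B.
Currency withdrawal 397 billion rupees: reserves −397B, deposits −397B.
Totals: Δreserves = −416B, Δdeposits = −416B.
Δrequired reserves = 5% × −416B = −20.8B.
Δexcess reserves = Δreserves − Δrequired = −416B − (−20.8B) = -395.2 billion.

-395.2 billion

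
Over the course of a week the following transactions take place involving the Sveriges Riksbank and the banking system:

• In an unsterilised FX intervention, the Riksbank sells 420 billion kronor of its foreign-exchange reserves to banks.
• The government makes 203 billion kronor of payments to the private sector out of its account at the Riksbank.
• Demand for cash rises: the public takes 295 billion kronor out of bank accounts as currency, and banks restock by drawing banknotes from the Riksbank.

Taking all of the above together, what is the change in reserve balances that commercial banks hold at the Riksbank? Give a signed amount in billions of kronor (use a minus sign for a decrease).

-512 billion

FX sale 420 billion kronor: the buying banks pay out of their reserve balances → −420B.
Government spending 203 billion kronor: government payments flow into bank reserve accounts → +203B.
Currency withdrawal 295 billion kronor: banks swap reserves for currency → −295B.
Net: −420 + 203 − 295 = -512 billion.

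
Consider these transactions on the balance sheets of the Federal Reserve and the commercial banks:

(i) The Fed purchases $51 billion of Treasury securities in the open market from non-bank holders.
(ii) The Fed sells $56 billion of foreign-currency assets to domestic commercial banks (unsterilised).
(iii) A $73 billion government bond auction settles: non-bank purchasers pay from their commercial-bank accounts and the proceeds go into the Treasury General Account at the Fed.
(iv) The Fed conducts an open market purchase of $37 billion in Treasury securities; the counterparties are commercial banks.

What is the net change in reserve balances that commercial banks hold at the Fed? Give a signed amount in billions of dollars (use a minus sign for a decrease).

Fed balance sheet:
  Assets:      Securities +$88B, Foreign assets −$56B
  Liabilities: Bank reserves −$41B, Government deposits +$73B
Commercial banking system:
  Assets:      Reserves at CB −$41B, Securities −$37B, Foreign assets +$56B
  Liabilities: Checkable deposits −$22B
So the change in reserve balances that commercial banks hold at the Fed is -$41 billion.

-$41 billion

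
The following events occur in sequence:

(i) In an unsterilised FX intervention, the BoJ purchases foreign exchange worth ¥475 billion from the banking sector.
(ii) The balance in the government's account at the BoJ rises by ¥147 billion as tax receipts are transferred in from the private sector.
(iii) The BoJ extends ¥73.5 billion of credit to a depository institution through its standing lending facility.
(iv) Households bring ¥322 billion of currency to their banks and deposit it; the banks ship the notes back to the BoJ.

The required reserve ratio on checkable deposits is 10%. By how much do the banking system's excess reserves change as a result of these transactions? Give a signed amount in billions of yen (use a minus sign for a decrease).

+¥706 billion

FX purchase ¥475 billion: reserves +¥475B, deposits 0.
Government account inflow ¥147 billion: reserves −¥147B, deposits −¥147B.
Discount-window loan ¥73.5 billion: reserves +¥73.5B, deposits 0.
Currency deposit ¥322 billion: reserves +¥322B, deposits +¥322B.
Totals: Δreserves = +¥723.5B, Δdeposits = +¥175B.
Δrequired reserves = 10% × +¥175B = +¥17.5B.
Δexcess reserves = Δreserves − Δrequired = +¥723.5B − (+¥17.5B) = +¥706 billion.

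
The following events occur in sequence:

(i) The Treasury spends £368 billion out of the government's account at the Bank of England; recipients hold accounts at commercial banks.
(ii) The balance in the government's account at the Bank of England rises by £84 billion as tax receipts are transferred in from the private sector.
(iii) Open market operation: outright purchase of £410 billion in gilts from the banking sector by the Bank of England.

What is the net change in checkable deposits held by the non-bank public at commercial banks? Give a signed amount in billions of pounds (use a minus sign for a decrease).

Government spending £368 billion: non-bank counterparties' bank balances rise → +£368B.
Government account inflow £84 billion: non-bank counterparties' bank balances fall → −£84B.
OMO purchase (from banks) £410 billion: the counterparty is a bank, so public deposits are unchanged → 0.
Net: 368 − 84 + 0 = +£284 billion.

+£284 billion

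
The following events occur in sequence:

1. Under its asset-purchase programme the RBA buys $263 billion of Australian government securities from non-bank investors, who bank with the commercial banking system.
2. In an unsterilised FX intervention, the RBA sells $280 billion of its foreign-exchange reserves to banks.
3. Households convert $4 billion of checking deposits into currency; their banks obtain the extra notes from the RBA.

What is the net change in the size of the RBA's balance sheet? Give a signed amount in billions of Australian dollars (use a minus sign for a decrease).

RBA balance sheet:
  Assets:      Securities +$263B, Foreign assets −$280B
  Liabilities: Bank reserves −$21B, Currency in circulation +$4B
Change in total RBA assets = -$17 billion.

-$17 billion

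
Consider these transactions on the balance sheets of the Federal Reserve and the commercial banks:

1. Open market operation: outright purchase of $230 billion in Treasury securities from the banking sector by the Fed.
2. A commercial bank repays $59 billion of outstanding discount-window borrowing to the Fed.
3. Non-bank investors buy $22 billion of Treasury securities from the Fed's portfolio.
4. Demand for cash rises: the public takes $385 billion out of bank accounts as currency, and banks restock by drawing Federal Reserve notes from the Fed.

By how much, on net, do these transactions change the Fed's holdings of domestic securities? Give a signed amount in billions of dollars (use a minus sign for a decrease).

+$208 billion

OMO purchase (from banks) $230 billion: securities added to the Fed's portfolio → +$230B.
Discount-window repayment $59 billion: the Fed's securities portfolio is untouched → 0.
Asset sale (to non-banks) $22 billion: securities removed from the Fed's portfolio → −$22B.
Currency withdrawal $385 billion: the Fed's securities portfolio is untouched → 0.
Net: 230 + 0 − 22 + 0 = +$208 billion.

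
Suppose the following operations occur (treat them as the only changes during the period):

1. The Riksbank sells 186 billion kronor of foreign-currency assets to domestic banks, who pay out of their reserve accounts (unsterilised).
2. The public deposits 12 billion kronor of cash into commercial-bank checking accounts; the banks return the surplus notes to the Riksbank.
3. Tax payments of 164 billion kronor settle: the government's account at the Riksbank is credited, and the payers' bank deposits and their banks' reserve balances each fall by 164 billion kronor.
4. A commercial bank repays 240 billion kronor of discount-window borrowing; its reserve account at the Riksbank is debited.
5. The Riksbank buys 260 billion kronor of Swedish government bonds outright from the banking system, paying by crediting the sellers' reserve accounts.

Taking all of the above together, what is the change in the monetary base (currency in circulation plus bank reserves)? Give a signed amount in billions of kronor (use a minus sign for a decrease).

-330 billion

Riksbank balance sheet:
  Assets:      Securities +260B, Loans to banks −240B, Foreign assets −186B
  Liabilities: Bank reserves −318B, Currency in circulation −12B, Government deposits +164B
Monetary base = currency + reserves: −12B + (−318B) = -330 billion.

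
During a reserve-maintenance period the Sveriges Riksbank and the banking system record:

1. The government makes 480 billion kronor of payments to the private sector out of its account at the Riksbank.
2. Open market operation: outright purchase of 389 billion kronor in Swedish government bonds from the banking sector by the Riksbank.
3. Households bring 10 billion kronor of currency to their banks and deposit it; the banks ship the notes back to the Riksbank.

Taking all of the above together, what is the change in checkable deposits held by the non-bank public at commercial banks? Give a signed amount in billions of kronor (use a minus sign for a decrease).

+490 billion

Government spending 480 billion kronor: non-bank counterparties' bank balances rise → +480B.
OMO purchase (from banks) 389 billion kronor: the counterparty is a bank, so public deposits are unchanged → 0.
Currency deposit 10 billion kronor: non-bank counterparties' bank balances rise → +10B.
Net: 480 + 0 + 10 = +490 billion.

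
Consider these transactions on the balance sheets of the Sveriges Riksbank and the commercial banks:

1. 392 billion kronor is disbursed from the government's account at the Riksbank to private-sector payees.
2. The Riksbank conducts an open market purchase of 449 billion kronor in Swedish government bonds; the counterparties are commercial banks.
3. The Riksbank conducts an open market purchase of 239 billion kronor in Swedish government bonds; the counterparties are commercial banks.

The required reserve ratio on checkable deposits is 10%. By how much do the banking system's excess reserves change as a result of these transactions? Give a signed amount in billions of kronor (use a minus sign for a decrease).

+1040.8 billion

Government spending 392 billion kronor: reserves +392B, deposits +392B.
OMO purchase (from banks) 449 billion kronor: reserves +449B, deposits 0.
OMO purchase (from banks) 239 billion kronor: reserves +239B, deposits 0.
Totals: Δreserves = +1080B, Δdeposits = +392B.
Δrequired reserves = 10% × +392B = +39.2B.
Δexcess reserves = Δreserves − Δrequired = +1080B − (+39.2B) = +1040.8 billion.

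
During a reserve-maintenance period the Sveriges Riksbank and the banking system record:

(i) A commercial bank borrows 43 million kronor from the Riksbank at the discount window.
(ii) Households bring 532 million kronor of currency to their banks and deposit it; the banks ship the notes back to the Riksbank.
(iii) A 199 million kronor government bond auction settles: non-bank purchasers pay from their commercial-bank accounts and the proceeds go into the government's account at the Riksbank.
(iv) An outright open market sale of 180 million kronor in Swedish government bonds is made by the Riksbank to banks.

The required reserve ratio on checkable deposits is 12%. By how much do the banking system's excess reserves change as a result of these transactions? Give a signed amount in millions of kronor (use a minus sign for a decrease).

Discount-window loan 43 million kronor: reserves +43M, deposits 0.
Currency deposit 532 million kronor: reserves +532M, deposits +532M.
Government account inflow 199 million kronor: reserves −199M, deposits −199M.
OMO sale (to banks) 180 million kronor: reserves −180M, deposits 0.
Totals: Δreserves = +196M, Δdeposits = +333M.
Δrequired reserves = 12% × +333M = +39.96M.
Δexcess reserves = Δreserves − Δrequired = +196M − (+39.96M) = +156.04 million.

+156.04 million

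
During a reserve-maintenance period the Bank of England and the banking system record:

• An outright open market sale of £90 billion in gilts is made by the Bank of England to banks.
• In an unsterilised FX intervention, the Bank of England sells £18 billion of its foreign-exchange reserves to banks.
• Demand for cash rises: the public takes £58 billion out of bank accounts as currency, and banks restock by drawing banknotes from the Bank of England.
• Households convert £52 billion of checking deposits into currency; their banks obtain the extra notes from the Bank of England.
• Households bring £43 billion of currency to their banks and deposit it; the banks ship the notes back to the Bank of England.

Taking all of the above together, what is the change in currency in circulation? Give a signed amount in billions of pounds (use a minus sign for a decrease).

OMO sale (to banks) £90 billion: no currency enters or leaves circulation → 0.
FX sale £18 billion: no currency enters or leaves circulation → 0.
Currency withdrawal £58 billion: notes leave the central bank → +£58B.
Currency withdrawal £52 billion: notes leave the central bank → +£52B.
Currency deposit £43 billion: notes return to the central bank → −£43B.
Net: 0 + 0 + 58 + 52 − 43 = +£67 billion.

+£67 billion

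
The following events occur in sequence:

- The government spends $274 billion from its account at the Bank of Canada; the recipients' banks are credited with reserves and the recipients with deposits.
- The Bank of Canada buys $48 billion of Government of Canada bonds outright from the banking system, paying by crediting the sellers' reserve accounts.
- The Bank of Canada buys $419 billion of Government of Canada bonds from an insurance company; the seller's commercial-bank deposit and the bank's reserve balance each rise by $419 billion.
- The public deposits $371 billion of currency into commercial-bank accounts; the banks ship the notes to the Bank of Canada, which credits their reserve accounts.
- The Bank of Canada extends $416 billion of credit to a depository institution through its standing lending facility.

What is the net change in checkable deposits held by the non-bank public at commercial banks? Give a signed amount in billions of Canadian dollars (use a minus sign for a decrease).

Bank of Canada balance sheet:
  Assets:      Securities +$467B, Loans to banks +$416B
  Liabilities: Bank reserves +$1528B, Currency in circulation −$371B, Government deposits −$274B
Commercial banking system:
  Assets:      Reserves at CB +$1528B, Securities −$48B
  Liabilities: Checkable deposits +$1064B, Borrowings from CB +$416B
So the change in checkable deposits held by the non-bank public at commercial banks is +$1064 billion.

+$1064 billion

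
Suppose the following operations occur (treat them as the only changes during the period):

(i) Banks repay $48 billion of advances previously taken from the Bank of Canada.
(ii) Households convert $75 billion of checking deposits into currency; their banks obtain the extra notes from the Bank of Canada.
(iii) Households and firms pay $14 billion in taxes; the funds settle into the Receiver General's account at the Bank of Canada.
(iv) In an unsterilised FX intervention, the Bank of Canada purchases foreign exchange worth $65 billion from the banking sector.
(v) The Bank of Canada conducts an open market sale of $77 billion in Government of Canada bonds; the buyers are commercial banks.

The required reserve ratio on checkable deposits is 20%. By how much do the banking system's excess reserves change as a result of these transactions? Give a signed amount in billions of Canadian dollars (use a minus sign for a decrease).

Discount-window repayment $48 billion: reserves −$48B, deposits 0.
Currency withdrawal $75 billion: reserves −$75B, deposits −$75B.
Government account inflow $14 billion: reserves −$14B, deposits −$14B.
FX purchase $65 billion: reserves +$65B, deposits 0.
OMO sale (to banks) $77 billion: reserves −$77B, deposits 0.
Totals: Δreserves = −$149B, Δdeposits = −$89B.
Δrequired reserves = 20% × −$89B = −$17.8B.
Δexcess reserves = Δreserves − Δrequired = −$149B − (−$17.8B) = -$131.2 billion.

-$131.2 billion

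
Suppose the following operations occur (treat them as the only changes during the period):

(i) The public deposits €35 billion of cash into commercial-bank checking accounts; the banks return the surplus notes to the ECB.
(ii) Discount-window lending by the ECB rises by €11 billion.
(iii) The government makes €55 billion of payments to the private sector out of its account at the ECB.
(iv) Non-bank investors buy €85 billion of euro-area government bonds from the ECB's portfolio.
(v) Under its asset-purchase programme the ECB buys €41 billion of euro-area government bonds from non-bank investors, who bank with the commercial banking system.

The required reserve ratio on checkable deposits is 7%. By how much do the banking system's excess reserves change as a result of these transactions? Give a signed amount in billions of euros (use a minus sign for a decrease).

Currency deposit €35 billion: reserves +€35B, deposits +€35B.
Discount-window loan €11 billion: reserves +€11B, deposits 0.
Government spending €55 billion: reserves +€55B, deposits +€55B.
Asset sale (to non-banks) €85 billion: reserves −€85B, deposits −€85B.
Asset purchase (from non-banks) €41 billion: reserves +€41B, deposits +€41B.
Totals: Δreserves = +€57B, Δdeposits = +€46B.
Δrequired reserves = 7% × +€46B = +€3.22B.
Δexcess reserves = Δreserves − Δrequired = +€57B − (+€3.22B) = +€53.78 billion.

+€53.78 billion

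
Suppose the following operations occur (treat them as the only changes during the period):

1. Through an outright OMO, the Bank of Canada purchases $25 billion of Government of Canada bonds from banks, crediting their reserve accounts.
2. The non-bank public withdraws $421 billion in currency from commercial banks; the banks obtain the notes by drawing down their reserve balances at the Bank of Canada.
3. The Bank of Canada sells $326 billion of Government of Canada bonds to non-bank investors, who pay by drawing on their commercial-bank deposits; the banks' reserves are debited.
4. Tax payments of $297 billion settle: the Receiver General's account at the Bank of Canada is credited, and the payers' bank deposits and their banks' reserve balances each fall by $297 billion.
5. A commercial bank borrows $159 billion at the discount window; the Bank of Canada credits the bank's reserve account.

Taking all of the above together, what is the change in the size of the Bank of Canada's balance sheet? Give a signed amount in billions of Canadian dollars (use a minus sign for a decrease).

-$142 billion

Bank of Canada balance sheet:
  Assets:      Securities −$301B, Loans to banks +$159B
  Liabilities: Bank reserves −$860B, Currency in circulation +$421B, Government deposits +$297B
Change in total Bank of Canada assets = -$142 billion.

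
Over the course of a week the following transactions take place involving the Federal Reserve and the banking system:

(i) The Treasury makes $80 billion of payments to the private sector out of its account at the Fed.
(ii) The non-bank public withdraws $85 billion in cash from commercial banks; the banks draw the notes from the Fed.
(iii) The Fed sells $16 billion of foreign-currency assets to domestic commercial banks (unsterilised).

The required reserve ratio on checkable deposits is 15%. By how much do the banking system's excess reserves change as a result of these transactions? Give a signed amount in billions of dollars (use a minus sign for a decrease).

-$20.25 billion

Government spending $80 billion: reserves +$80B, deposits +$80B.
Currency withdrawal $85 billion: reserves −$85B, deposits −$85B.
FX sale $16 billion: reserves −$16B, deposits 0.
Totals: Δreserves = −$21B, Δdeposits = −$5B.
Δrequired reserves = 15% × −$5B = −$0.75B.
Δexcess reserves = Δreserves − Δrequired = −$21B − (−$0.75B) = -$20.25 billion.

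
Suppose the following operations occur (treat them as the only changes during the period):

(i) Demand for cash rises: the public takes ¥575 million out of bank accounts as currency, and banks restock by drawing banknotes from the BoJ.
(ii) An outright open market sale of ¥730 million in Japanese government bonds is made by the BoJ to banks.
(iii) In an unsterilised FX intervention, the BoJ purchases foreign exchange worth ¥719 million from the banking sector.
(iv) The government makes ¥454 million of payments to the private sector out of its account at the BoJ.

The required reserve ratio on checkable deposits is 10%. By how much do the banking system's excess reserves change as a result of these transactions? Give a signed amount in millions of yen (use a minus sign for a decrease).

Currency withdrawal ¥575 million: reserves −¥575M, deposits −¥575M.
OMO sale (to banks) ¥730 million: reserves −¥730M, deposits 0.
FX purchase ¥719 million: reserves +¥719M, deposits 0.
Government spending ¥454 million: reserves +¥454M, deposits +¥454M.
Totals: Δreserves = −¥132M, Δdeposits = −¥121M.
Δrequired reserves = 10% × −¥121M = −¥12.1M.
Δexcess reserves = Δreserves − Δrequired = −¥132M − (−¥12.1M) = -¥119.9 million.

-¥119.9 million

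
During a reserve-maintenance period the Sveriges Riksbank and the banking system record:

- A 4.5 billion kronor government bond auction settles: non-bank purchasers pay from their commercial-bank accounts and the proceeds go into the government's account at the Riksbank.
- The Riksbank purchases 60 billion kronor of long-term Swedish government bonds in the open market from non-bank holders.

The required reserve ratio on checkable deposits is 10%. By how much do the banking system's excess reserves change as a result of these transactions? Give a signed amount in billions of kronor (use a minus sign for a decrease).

+49.95 billion

Government account inflow 4.5 billion kronor: reserves −4.5B, deposits −4.5B.
Asset purchase (from non-banks) 60 billion kronor: reserves +60B, deposits +60B.
Totals: Δreserves = +55.5B, Δdeposits = +55.5B.
Δrequired reserves = 10% × +55.5B = +5.55B.
Δexcess reserves = Δreserves − Δrequired = +55.5B − (+5.55B) = +49.95 billion.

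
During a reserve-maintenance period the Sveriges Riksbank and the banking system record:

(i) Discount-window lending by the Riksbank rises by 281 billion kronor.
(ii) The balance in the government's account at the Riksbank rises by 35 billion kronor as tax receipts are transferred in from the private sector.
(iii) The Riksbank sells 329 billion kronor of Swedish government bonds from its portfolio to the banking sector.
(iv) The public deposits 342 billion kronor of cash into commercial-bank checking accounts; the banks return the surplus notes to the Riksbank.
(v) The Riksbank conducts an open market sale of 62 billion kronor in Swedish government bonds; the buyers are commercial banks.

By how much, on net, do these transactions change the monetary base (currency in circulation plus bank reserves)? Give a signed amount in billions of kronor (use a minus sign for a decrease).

Discount-window loan 281 billion kronor: Riksbank balance sheet expands → +281B.
Government account inflow 35 billion kronor: reserves shift to a non-base liability → −35B.
OMO sale (to banks) 329 billion kronor: Riksbank balance sheet contracts → −329B.
Currency deposit 342 billion kronor: just a shift between currency and reserves — both are base money → 0.
OMO sale (to banks) 62 billion kronor: Riksbank balance sheet contracts → −62B.
Net: 281 − 35 − 329 + 0 − 62 = -145 billion.

-145 billion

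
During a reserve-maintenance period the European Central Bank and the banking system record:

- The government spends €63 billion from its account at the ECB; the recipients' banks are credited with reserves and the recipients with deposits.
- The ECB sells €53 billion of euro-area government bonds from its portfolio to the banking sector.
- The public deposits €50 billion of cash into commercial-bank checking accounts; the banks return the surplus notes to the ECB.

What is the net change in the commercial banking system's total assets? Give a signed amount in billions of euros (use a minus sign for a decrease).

+€113 billion

Government spending €63 billion: bank balance sheets expand → +€63B.
OMO sale (to banks) €53 billion: just an asset swap on bank balance sheets → 0.
Currency deposit €50 billion: bank balance sheets expand → +€50B.
Net: 63 + 0 + 50 = +€113 billion.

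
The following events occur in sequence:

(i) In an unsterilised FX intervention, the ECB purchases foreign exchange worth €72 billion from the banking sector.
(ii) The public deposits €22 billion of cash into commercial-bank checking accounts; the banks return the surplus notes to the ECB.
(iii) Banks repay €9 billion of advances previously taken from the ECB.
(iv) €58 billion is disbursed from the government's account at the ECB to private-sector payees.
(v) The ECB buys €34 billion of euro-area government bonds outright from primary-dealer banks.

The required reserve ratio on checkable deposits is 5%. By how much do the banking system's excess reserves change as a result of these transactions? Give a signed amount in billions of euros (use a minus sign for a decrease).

FX purchase €72 billion: reserves +€72B, deposits 0.
Currency deposit €22 billion: reserves +€22B, deposits +€22B.
Discount-window repayment €9 billion: reserves −€9B, deposits 0.
Government spending €58 billion: reserves +€58B, deposits +€58B.
OMO purchase (from banks) €34 billion: reserves +€34B, deposits 0.
Totals: Δreserves = +€177B, Δdeposits = +€80B.
Δrequired reserves = 5% × +€80B = +€4B.
Δexcess reserves = Δreserves − Δrequired = +€177B − (+€4B) = +€173 billion.

+€173 billion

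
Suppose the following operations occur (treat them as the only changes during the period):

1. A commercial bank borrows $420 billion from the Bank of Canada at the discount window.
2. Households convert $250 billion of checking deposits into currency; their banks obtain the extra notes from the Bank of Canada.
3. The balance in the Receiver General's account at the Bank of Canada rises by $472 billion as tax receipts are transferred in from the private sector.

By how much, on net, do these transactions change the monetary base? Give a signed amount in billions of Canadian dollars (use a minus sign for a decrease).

Discount-window loan $420 billion: Bank of Canada balance sheet expands → +$420B.
Currency withdrawal $250 billion: just a shift between currency and reserves — both are base money → 0.
Government account inflow $472 billion: reserves shift to a non-base liability → −$472B.
Net: 420 + 0 − 472 = -$52 billion.

-$52 billion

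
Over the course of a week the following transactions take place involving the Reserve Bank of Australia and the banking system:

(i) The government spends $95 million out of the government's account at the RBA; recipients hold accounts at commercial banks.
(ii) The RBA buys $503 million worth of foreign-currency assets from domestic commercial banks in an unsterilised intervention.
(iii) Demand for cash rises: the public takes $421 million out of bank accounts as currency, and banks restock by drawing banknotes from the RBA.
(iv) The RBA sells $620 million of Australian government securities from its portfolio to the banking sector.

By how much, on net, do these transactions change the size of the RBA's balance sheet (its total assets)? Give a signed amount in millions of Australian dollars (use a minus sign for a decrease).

-$117 million

RBA balance sheet:
  Assets:      Securities −$620M, Foreign assets +$503M
  Liabilities: Bank reserves −$443M, Currency in circulation +$421M, Government deposits −$95M
Commercial banking system:
  Assets:      Reserves at CB −$443M, Securities +$620M, Foreign assets −$503M
  Liabilities: Checkable deposits −$326M
Change in total RBA assets = -$117 million.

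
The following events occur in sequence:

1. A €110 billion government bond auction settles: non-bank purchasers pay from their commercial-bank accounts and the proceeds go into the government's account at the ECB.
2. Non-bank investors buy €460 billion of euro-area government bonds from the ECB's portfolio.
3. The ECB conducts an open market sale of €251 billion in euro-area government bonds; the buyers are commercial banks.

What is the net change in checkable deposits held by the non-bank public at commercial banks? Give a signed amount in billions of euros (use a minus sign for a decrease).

-€570 billion

ECB balance sheet:
  Assets:      Securities −€711B
  Liabilities: Bank reserves −€821B, Government deposits +€110B
Commercial banking system:
  Assets:      Reserves at CB −€821B, Securities +€251B
  Liabilities: Checkable deposits −€570B
So the change in checkable deposits held by the non-bank public at commercial banks is -€570 billion.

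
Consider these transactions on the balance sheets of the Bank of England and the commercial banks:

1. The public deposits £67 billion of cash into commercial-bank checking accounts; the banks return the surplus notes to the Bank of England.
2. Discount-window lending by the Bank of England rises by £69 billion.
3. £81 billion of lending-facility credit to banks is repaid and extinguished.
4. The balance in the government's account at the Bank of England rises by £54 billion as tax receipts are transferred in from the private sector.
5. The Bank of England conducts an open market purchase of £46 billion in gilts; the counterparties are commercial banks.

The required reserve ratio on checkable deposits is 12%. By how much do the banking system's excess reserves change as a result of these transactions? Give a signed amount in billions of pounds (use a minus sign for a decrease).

+£45.44 billion

Currency deposit £67 billion: reserves +£67B, deposits +£67B.
Discount-window loan £69 billion: reserves +£69B, deposits 0.
Discount-window repayment £81 billion: reserves −£81B, deposits 0.
Government account inflow £54 billion: reserves −£54B, deposits −£54B.
OMO purchase (from banks) £46 billion: reserves +£46B, deposits 0.
Totals: Δreserves = +£47B, Δdeposits = +£13B.
Δrequired reserves = 12% × +£13B = +£1.56B.
Δexcess reserves = Δreserves − Δrequired = +£47B − (+£1.56B) = +£45.44 billion.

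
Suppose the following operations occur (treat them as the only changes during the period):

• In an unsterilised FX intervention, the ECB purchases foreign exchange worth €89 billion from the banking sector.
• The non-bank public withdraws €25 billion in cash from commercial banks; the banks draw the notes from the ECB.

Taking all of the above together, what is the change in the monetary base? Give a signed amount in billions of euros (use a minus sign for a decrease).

+€89 billion

FX purchase €89 billion: ECB balance sheet expands → +€89B.
Currency withdrawal €25 billion: just a shift between currency and reserves — both are base money → 0.
Net: 89 + 0 = +€89 billion.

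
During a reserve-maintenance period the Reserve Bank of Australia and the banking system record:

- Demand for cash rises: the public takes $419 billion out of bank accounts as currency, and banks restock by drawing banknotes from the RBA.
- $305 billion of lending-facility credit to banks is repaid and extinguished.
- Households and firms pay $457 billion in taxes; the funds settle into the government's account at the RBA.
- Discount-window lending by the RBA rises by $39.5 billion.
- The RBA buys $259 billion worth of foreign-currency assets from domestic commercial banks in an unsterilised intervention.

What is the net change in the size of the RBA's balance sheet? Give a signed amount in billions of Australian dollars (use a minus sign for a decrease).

-$6.5 billion

Currency withdrawal $419 billion: only the composition of liabilities changes → 0.
Discount-window repayment $305 billion: an RBA asset is shed → −$305B.
Government account inflow $457 billion: only the composition of liabilities changes → 0.
Discount-window loan $39.5 billion: an RBA asset is acquired → +$39.5B.
FX purchase $259 billion: an RBA asset is acquired → +$259B.
Net: 0 − 305 + 0 + 39.5 + 259 = -$6.5 billion.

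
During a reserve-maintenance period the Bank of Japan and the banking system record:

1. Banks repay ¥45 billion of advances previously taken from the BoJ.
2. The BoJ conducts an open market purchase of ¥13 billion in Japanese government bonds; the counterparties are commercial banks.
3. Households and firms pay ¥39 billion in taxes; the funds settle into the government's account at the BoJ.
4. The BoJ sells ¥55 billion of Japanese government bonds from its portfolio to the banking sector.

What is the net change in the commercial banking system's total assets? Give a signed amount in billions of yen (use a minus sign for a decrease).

Discount-window repayment ¥45 billion: bank balance sheets shrink → −¥45B.
OMO purchase (from banks) ¥13 billion: just an asset swap on bank balance sheets → 0.
Government account inflow ¥39 billion: bank balance sheets shrink → −¥39B.
OMO sale (to banks) ¥55 billion: just an asset swap on bank balance sheets → 0.
Net: −45 + 0 − 39 + 0 = -¥84 billion.

-¥84 billion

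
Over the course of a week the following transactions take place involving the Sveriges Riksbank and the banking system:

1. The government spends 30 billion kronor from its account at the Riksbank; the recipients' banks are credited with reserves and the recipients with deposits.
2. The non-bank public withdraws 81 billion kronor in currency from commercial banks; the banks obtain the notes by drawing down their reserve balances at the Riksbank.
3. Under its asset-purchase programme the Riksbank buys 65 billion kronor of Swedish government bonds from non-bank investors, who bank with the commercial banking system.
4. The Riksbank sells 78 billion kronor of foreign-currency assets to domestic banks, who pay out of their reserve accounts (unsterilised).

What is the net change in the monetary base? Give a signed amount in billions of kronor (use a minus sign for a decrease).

+17 billion

Government spending 30 billion kronor: a non-base liability converts back to reserves → +30B.
Currency withdrawal 81 billion kronor: just a shift between currency and reserves — both are base money → 0.
Asset purchase (from non-banks) 65 billion kronor: Riksbank balance sheet expands → +65B.
FX sale 78 billion kronor: Riksbank balance sheet contracts → −78B.
Net: 30 + 0 + 65 − 78 = +17 billion.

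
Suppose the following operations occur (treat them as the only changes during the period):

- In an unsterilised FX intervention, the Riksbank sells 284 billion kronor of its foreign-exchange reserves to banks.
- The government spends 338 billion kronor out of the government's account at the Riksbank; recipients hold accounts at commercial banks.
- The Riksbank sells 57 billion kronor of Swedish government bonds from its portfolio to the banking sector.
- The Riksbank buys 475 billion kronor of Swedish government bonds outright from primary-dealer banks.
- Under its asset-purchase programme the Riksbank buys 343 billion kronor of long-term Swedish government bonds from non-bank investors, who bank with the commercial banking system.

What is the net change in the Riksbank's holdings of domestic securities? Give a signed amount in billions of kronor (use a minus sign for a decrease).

FX sale 284 billion kronor: the Riksbank's securities portfolio is untouched → 0.
Government spending 338 billion kronor: the Riksbank's securities portfolio is untouched → 0.
OMO sale (to banks) 57 billion kronor: securities removed from the Riksbank's portfolio → −57B.
OMO purchase (from banks) 475 billion kronor: securities added to the Riksbank's portfolio → +475B.
Asset purchase (from non-banks) 343 billion kronor: securities added to the Riksbank's portfolio → +343B.
Net: 0 + 0 − 57 + 475 + 343 = +761 billion.

+761 billion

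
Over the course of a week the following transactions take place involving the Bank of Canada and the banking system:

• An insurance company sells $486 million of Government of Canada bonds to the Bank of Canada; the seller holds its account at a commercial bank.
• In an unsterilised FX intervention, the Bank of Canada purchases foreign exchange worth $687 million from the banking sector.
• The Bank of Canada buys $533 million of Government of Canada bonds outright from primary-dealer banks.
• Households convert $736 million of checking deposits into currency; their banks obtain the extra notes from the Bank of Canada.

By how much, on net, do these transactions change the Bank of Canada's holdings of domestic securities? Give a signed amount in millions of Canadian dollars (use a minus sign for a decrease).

Bank of Canada balance sheet:
  Assets:      Securities +$1019M, Foreign assets +$687M
  Liabilities: Bank reserves +$970M, Currency in circulation +$736M
Commercial banking system:
  Assets:      Reserves at CB +$970M, Securities −$533M, Foreign assets −$687M
  Liabilities: Checkable deposits −$250M
So the change in the Bank of Canada's holdings of domestic securities is +$1019 million.

+$1019 million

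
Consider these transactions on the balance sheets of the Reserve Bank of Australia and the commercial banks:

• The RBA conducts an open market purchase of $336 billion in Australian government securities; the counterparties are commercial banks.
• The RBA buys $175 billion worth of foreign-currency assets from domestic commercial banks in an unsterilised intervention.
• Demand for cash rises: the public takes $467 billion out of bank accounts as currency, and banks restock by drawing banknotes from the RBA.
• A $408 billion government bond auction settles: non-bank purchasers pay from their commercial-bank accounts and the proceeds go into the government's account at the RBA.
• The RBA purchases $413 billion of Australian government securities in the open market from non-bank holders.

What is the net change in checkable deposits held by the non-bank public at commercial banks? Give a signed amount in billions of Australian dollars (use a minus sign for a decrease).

-$462 billion

RBA balance sheet:
  Assets:      Securities +$749B, Foreign assets +$175B
  Liabilities: Bank reserves +$49B, Currency in circulation +$467B, Government deposits +$408B
Commercial banking system:
  Assets:      Reserves at CB +$49B, Securities −$336B, Foreign assets −$175B
  Liabilities: Checkable deposits −$462B
So the change in checkable deposits held by the non-bank public at commercial banks is -$462 billion.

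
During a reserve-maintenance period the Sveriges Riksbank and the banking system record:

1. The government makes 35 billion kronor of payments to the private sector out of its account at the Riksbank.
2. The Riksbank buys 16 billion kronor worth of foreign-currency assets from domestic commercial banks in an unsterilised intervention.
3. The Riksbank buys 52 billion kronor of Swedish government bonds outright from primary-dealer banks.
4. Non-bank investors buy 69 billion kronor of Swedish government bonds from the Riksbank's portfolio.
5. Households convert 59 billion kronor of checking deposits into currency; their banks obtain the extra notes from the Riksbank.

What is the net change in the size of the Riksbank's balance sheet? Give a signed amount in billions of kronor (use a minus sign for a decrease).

-1 billion

Government spending 35 billion kronor: only the composition of liabilities changes → 0.
FX purchase 16 billion kronor: a Riksbank asset is acquired → +16B.
OMO purchase (from banks) 52 billion kronor: a Riksbank asset is acquired → +52B.
Asset sale (to non-banks) 69 billion kronor: a Riksbank asset is shed → −69B.
Currency withdrawal 59 billion kronor: only the composition of liabilities changes → 0.
Net: 0 + 16 + 52 − 69 + 0 = -1 billion.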